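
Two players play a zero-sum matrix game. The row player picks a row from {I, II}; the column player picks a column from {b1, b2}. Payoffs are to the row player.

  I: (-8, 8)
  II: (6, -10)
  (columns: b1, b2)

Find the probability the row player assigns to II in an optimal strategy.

1/2

Row minima: I → -8, II → -10; maximin = -8.
Column maxima: b1 → 6, b2 → 8; minimax = 6.
-8 ≠ 6, so there is no saddle point; optimal play is mixed.
Let the row player play I with probability p. Expected payoff against b1: (-8)p + 6(1−p) = −14p + 6; against b2: 8p + (-10)(1−p) = 18p − 10.
Setting these equal: −14p + 6 = 18p − 10 ⇒ −32p = -16 ⇒ p = 1/2, and the value is (-14)·(1/2) + 6 = -1.
For the column player: with q = P(b1), equating I's and II's payoffs gives −16q + 8 = 16q − 10 ⇒ q = 9/16.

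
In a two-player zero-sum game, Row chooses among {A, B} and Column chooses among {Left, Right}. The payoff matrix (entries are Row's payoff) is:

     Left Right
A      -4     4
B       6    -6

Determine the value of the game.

0

Row minima: A → -4, B → -6; maximin = -4.
Column maxima: Left → 6, Right → 4; minimax = 4.
-4 ≠ 4, so there is no saddle point; optimal play is mixed.
Let Row play A with probability p. Expected payoff against Left: (-4)p + 6(1−p) = −10p + 6; against Right: 4p + (-6)(1−p) = 10p − 6.
Setting these equal: −10p + 6 = 10p − 6 ⇒ −20p = -12 ⇒ p = 3/5, and the value is (-10)·(3/5) + 6 = 0.
For Column: with q = P(Left), equating A's and B's payoffs gives −8q + 4 = 12q − 6 ⇒ q = 1/2.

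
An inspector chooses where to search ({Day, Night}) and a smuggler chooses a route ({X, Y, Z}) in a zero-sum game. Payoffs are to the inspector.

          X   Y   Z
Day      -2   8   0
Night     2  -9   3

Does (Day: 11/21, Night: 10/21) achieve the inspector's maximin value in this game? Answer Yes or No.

Yes

Against X this mix gives (11/21)·(-2) + (10/21)·2 = -2/21.
Against Y this mix gives (11/21)·8 + (10/21)·(-9) = -2/21.
Against Z this mix gives (11/21)·0 + (10/21)·3 = 10/7.
All of the smuggler's active replies (X, Y) yield -2/21, and no column does worse for the inspector. The mix makes the smuggler indifferent and guarantees -2/21, so it is optimal.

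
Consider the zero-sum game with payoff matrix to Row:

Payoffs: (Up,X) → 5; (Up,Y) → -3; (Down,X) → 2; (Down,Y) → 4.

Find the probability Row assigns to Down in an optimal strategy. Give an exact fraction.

Row minima: Up → -3, Down → 2; maximin = 2.
Column maxima: X → 5, Y → 4; minimax = 4.
2 ≠ 4, so there is no saddle point; optimal play is mixed.
Let Row play Up with probability p. Expected payoff against X: 5p + 2(1−p) = 3p + 2; against Y: (-3)p + 4(1−p) = −7p + 4.
Setting these equal: 3p + 2 = −7p + 4 ⇒ 10p = 2 ⇒ p = 1/5, and the value is (3)·(1/5) + 2 = 13/5.
For Column: with q = P(X), equating Up's and Down's payoffs gives 8q − 3 = −2q + 4 ⇒ q = 7/10.

4/5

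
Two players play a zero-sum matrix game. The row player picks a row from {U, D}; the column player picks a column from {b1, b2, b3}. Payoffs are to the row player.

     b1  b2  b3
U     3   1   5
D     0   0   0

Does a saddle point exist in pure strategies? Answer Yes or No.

Row minima: U → 1, D → 0; maximin = 1.
Column maxima: b1 → 3, b2 → 1, b3 → 5; minimax = 1.
maximin = minimax = 1, so a saddle point exists.

Yes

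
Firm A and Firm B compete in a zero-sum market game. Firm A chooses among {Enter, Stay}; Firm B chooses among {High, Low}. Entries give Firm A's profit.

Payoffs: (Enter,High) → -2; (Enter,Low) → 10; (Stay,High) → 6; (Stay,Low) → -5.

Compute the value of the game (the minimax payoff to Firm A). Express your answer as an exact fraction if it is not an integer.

Row minima: Enter → -2, Stay → -5; maximin = -2.
Column maxima: High → 6, Low → 10; minimax = 6.
-2 ≠ 6, so there is no saddle point; optimal play is mixed.
Let Firm A play Enter with probability p. Expected payoff against High: (-2)p + 6(1−p) = −8p + 6; against Low: 10p + (-5)(1−p) = 15p − 5.
Setting these equal: −8p + 6 = 15p − 5 ⇒ −23p = -11 ⇒ p = 11/23, and the value is (-8)·(11/23) + 6 = 50/23.
For Firm B: with q = P(High), equating Enter's and Stay's payoffs gives −12q + 10 = 11q − 5 ⇒ q = 15/23.

50/23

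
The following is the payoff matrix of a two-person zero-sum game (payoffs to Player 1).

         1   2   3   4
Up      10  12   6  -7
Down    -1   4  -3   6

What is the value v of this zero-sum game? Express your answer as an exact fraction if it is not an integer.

15/22

Row minima: Up → -7, Down → -3; maximin = -3.
Column maxima: 1 → 10, 2 → 12, 3 → 6, 4 → 6; minimax = 6.
-3 ≠ 6, so there is no saddle point; optimal play is mixed.
1 is strictly dominated by 3 (it gives Player 1 strictly more in every row), so Player 2 never plays it.
2 is strictly dominated by 3 (it gives Player 1 strictly more in every row), so Player 2 never plays it.
On the remaining 2×2 (Up, Down vs 3, 4):
Let Player 1 play Up with probability p. Expected payoff against 3: 6p + (-3)(1−p) = 9p − 3; against 4: (-7)p + 6(1−p) = −13p + 6.
Setting these equal: 9p − 3 = −13p + 6 ⇒ 22p = 9 ⇒ p = 9/22, and the value is (9)·(9/22) − 3 = 15/22.
For Player 2: with q = P(3), equating Up's and Down's payoffs gives 13q − 7 = −9q + 6 ⇒ q = 13/22.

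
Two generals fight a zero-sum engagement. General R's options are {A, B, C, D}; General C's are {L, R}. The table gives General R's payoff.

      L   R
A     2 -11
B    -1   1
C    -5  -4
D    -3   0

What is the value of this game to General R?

Row minima: A → -11, B → -1, C → -5, D → -3; maximin = -1.
Column maxima: L → 2, R → 1; minimax = 1.
-1 ≠ 1, so there is no saddle point; optimal play is mixed.
C is strictly dominated by B, so General R never plays it.
D is strictly dominated by B, so General R never plays it.
On the remaining 2×2 (A, B vs L, R):
Let General R play A with probability p. Expected payoff against L: 2p + (-1)(1−p) = 3p − 1; against R: (-11)p + 1(1−p) = −12p + 1.
Setting these equal: 3p − 1 = −12p + 1 ⇒ 15p = 2 ⇒ p = 2/15, and the value is (3)·(2/15) − 1 = -3/5.
For General C: with q = P(L), equating A's and B's payoffs gives 13q − 11 = −2q + 1 ⇒ q = 4/5.

-3/5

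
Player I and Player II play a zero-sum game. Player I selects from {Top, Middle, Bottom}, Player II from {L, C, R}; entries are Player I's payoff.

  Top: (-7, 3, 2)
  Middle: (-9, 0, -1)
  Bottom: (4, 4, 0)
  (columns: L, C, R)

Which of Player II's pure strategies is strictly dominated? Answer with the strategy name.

R holds Player I's payoff strictly below C in every row: 2 < 3, -1 < 0, 0 < 4.
So C is strictly dominated for Player II.

C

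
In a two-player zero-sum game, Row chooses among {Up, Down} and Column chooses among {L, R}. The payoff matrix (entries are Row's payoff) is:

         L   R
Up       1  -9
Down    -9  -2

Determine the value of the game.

Row minima: Up → -9, Down → -9; maximin = -9.
Column maxima: L → 1, R → -2; minimax = -2.
-9 ≠ -2, so there is no saddle point; optimal play is mixed.
Let Row play Up with probability p. Expected payoff against L: 1p + (-9)(1−p) = 10p − 9; against R: (-9)p + (-2)(1−p) = −7p − 2.
Setting these equal: 10p − 9 = −7p − 2 ⇒ 17p = 7 ⇒ p = 7/17, and the value is (10)·(7/17) − 9 = -83/17.
For Column: with q = P(L), equating Up's and Down's payoffs gives 10q − 9 = −7q − 2 ⇒ q = 7/17.

-83/17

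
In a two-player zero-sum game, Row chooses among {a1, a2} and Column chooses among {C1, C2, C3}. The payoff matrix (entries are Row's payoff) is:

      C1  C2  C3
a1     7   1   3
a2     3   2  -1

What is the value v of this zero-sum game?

Row minima: a1 → 1, a2 → -1; maximin = 1.
Column maxima: C1 → 7, C2 → 2, C3 → 3; minimax = 2.
1 ≠ 2, so there is no saddle point; optimal play is mixed.
C1 is strictly dominated by C2 (it gives Row strictly more in every row), so Column never plays it.
On the remaining 2×2 (a1, a2 vs C2, C3):
Let Row play a1 with probability p. Expected payoff against C2: 1p + 2(1−p) = −p + 2; against C3: 3p + (-1)(1−p) = 4p − 1.
Setting these equal: −p + 2 = 4p − 1 ⇒ −5p = -3 ⇒ p = 3/5, and the value is (-1)·(3/5) + 2 = 7/5.
For Column: with q = P(C2), equating a1's and a2's payoffs gives −2q + 3 = 3q − 1 ⇒ q = 4/5.

7/5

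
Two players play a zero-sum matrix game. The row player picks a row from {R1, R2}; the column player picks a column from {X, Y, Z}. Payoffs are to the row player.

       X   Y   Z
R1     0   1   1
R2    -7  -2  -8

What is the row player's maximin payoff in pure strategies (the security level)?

Row minima: R1 → 0, R2 → -8.
The best of these is 0.

0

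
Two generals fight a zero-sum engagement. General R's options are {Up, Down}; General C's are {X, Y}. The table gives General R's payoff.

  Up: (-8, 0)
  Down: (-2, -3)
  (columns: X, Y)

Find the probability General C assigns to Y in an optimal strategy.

Row minima: Up → -8, Down → -3; maximin = -3.
Column maxima: X → -2, Y → 0; minimax = -2.
-3 ≠ -2, so there is no saddle point; optimal play is mixed.
Let General R play Up with probability p. Expected payoff against X: (-8)p + (-2)(1−p) = −6p − 2; against Y: 0p + (-3)(1−p) = 3p − 3.
Setting these equal: −6p − 2 = 3p − 3 ⇒ −9p = -1 ⇒ p = 1/9, and the value is (-6)·(1/9) − 2 = -8/3.
For General C: with q = P(X), equating Up's and Down's payoffs gives −8q = q − 3 ⇒ q = 1/3.

2/3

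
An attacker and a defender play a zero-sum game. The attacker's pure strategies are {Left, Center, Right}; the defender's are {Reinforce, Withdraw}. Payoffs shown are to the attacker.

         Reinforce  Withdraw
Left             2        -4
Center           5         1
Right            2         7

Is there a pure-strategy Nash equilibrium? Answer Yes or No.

No

Row minima: Left → -4, Center → 1, Right → 2; maximin = 2.
Column maxima: Reinforce → 5, Withdraw → 7; minimax = 5.
2 ≠ 5, so no pure-strategy equilibrium exists.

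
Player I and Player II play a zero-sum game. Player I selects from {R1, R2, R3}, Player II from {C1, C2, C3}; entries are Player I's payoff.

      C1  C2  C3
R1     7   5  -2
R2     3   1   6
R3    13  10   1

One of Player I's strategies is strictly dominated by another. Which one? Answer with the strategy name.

R3 gives a strictly higher payoff than R1 against every column: 13 > 7, 10 > 5, 1 > -2.
So R1 is strictly dominated and Player I never plays it.

R1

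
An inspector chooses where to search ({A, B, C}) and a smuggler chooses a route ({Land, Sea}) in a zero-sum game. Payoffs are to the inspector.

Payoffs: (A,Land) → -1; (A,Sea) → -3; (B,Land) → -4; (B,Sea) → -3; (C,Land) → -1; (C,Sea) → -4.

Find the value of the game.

Row minima: A → -3, B → -4, C → -4; maximin = -3.
Column maxima: Land → -1, Sea → -3; minimax = -3.
Since maximin = minimax = -3, there is a saddle point and the value is -3.

-3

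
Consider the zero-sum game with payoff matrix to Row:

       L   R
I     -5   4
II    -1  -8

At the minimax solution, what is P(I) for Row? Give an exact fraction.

7/16

Row minima: I → -5, II → -8; maximin = -5.
Column maxima: L → -1, R → 4; minimax = -1.
-5 ≠ -1, so there is no saddle point; optimal play is mixed.
Let Row play I with probability p. Expected payoff against L: (-5)p + (-1)(1−p) = −4p − 1; against R: 4p + (-8)(1−p) = 12p − 8.
Setting these equal: −4p − 1 = 12p − 8 ⇒ −16p = -7 ⇒ p = 7/16, and the value is (-4)·(7/16) − 1 = -11/4.
For Column: with q = P(L), equating I's and II's payoffs gives −9q + 4 = 7q − 8 ⇒ q = 3/4.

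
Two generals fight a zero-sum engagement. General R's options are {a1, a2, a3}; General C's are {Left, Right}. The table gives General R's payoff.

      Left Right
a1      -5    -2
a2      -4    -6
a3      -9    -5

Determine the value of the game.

-22/5

Row minima: a1 → -5, a2 → -6, a3 → -9; maximin = -5.
Column maxima: Left → -4, Right → -2; minimax = -4.
-5 ≠ -4, so there is no saddle point; optimal play is mixed.
a3 is strictly dominated by a1, so General R never plays it.
On the remaining 2×2 (a1, a2 vs Left, Right):
Let General R play a1 with probability p. Expected payoff against Left: (-5)p + (-4)(1−p) = −p − 4; against Right: (-2)p + (-6)(1−p) = 4p − 6.
Setting these equal: −p − 4 = 4p − 6 ⇒ −5p = -2 ⇒ p = 2/5, and the value is (-1)·(2/5) − 4 = -22/5.
For General C: with q = P(Left), equating a1's and a2's payoffs gives −3q − 2 = 2q − 6 ⇒ q = 4/5.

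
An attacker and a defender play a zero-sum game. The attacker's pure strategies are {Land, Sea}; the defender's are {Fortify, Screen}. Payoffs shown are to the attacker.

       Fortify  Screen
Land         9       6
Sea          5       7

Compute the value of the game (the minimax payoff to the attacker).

33/5

Row minima: Land → 6, Sea → 5; maximin = 6.
Column maxima: Fortify → 9, Screen → 7; minimax = 7.
6 ≠ 7, so there is no saddle point; optimal play is mixed.
Let the attacker play Land with probability p. Expected payoff against Fortify: 9p + 5(1−p) = 4p + 5; against Screen: 6p + 7(1−p) = −p + 7.
Setting these equal: 4p + 5 = −p + 7 ⇒ 5p = 2 ⇒ p = 2/5, and the value is (4)·(2/5) + 5 = 33/5.
For the defender: with q = P(Fortify), equating Land's and Sea's payoffs gives 3q + 6 = −2q + 7 ⇒ q = 1/5.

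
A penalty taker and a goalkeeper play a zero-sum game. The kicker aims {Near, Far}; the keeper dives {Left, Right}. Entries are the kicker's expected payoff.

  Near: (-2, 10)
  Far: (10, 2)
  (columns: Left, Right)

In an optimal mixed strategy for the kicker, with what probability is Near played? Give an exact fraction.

2/5

Row minima: Near → -2, Far → 2; maximin = 2.
Column maxima: Left → 10, Right → 10; minimax = 10.
2 ≠ 10, so there is no saddle point; optimal play is mixed.
Let the kicker play Near with probability p. Expected payoff against Left: (-2)p + 10(1−p) = −12p + 10; against Right: 10p + 2(1−p) = 8p + 2.
Setting these equal: −12p + 10 = 8p + 2 ⇒ −20p = -8 ⇒ p = 2/5, and the value is (-12)·(2/5) + 10 = 26/5.
For the keeper: with q = P(Left), equating Near's and Far's payoffs gives −12q + 10 = 8q + 2 ⇒ q = 2/5.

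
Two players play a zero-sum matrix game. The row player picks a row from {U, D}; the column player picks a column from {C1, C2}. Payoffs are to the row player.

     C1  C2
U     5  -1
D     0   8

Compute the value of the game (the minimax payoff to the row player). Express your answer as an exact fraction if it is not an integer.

20/7

Row minima: U → -1, D → 0; maximin = 0.
Column maxima: C1 → 5, C2 → 8; minimax = 5.
0 ≠ 5, so there is no saddle point; optimal play is mixed.
Let the row player play U with probability p. Expected payoff against C1: 5p + 0(1−p) = 5p; against C2: (-1)p + 8(1−p) = −9p + 8.
Setting these equal: 5p = −9p + 8 ⇒ 14p = 8 ⇒ p = 4/7, and the value is (5)·(4/7) = 20/7.
For the column player: with q = P(C1), equating U's and D's payoffs gives 6q − 1 = −8q + 8 ⇒ q = 9/14.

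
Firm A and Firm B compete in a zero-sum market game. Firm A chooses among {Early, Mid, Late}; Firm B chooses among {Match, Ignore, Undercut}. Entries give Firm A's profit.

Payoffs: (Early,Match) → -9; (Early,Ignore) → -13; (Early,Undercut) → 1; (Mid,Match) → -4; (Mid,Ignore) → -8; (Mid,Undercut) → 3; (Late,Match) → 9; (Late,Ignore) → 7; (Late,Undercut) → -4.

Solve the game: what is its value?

Row minima: Early → -13, Mid → -8, Late → -4; maximin = -4.
Column maxima: Match → 9, Ignore → 7, Undercut → 3; minimax = 3.
-4 ≠ 3, so there is no saddle point; optimal play is mixed.
Early is strictly dominated by Mid, so Firm A never plays it.
Match is strictly dominated by Ignore (it gives Firm A strictly more in every row), so Firm B never plays it.
On the remaining 2×2 (Mid, Late vs Ignore, Undercut):
Let Firm A play Mid with probability p. Expected payoff against Ignore: (-8)p + 7(1−p) = −15p + 7; against Undercut: 3p + (-4)(1−p) = 7p − 4.
Setting these equal: −15p + 7 = 7p − 4 ⇒ −22p = -11 ⇒ p = 1/2, and the value is (-15)·(1/2) + 7 = -1/2.
For Firm B: with q = P(Ignore), equating Mid's and Late's payoffs gives −11q + 3 = 11q − 4 ⇒ q = 7/22.

-1/2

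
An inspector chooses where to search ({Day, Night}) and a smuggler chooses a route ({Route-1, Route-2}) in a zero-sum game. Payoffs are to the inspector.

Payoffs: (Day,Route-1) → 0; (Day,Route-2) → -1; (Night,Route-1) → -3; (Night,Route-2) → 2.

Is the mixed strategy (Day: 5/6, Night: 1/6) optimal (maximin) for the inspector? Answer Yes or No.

Yes

Against Route-1 this mix gives (5/6)·0 + (1/6)·(-3) = -1/2.
Against Route-2 this mix gives (5/6)·(-1) + (1/6)·2 = -1/2.
All of the smuggler's active replies (Route-1, Route-2) yield -1/2, and no column does worse for the inspector. The mix makes the smuggler indifferent and guarantees -1/2, so it is optimal.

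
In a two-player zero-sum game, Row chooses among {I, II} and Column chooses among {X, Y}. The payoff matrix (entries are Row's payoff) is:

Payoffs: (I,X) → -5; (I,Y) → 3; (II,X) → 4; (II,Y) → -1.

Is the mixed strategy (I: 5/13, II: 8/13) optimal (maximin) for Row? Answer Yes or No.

Against X this mix gives (5/13)·(-5) + (8/13)·4 = 7/13.
Against Y this mix gives (5/13)·3 + (8/13)·(-1) = 7/13.
All of Column's active replies (X, Y) yield 7/13, and no column does worse for Row. The mix makes Column indifferent and guarantees 7/13, so it is optimal.

Yes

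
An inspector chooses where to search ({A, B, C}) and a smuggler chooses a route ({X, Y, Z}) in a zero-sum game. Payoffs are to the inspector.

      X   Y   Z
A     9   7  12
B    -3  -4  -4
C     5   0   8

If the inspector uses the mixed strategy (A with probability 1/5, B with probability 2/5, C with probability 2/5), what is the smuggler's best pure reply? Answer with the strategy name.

If the smuggler plays X, the inspector's expected payoff is (1/5)·9 + (2/5)·(-3) + (2/5)·5 = 13/5.
If the smuggler plays Y, the inspector's expected payoff is (1/5)·7 + (2/5)·(-4) + (2/5)·0 = -1/5.
If the smuggler plays Z, the inspector's expected payoff is (1/5)·12 + (2/5)·(-4) + (2/5)·8 = 4.
The smuggler minimizes the inspector's payoff; the smallest is -1/5, so the best response is Y.

Y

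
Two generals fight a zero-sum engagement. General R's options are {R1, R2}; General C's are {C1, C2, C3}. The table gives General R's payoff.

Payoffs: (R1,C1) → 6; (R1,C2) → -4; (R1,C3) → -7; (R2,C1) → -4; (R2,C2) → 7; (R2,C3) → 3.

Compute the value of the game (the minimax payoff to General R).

Row minima: R1 → -7, R2 → -4; maximin = -4.
Column maxima: C1 → 6, C2 → 7, C3 → 3; minimax = 3.
-4 ≠ 3, so there is no saddle point; optimal play is mixed.
C2 is strictly dominated by C3 (it gives General R strictly more in every row), so General C never plays it.
On the remaining 2×2 (R1, R2 vs C1, C3):
Let General R play R1 with probability p. Expected payoff against C1: 6p + (-4)(1−p) = 10p − 4; against C3: (-7)p + 3(1−p) = −10p + 3.
Setting these equal: 10p − 4 = −10p + 3 ⇒ 20p = 7 ⇒ p = 7/20, and the value is (10)·(7/20) − 4 = -1/2.
For General C: with q = P(C1), equating R1's and R2's payoffs gives 13q − 7 = −7q + 3 ⇒ q = 1/2.

-1/2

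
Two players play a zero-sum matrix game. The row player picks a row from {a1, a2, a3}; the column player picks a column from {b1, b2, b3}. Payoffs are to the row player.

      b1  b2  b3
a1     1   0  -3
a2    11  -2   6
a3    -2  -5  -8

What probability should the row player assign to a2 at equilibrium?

Row minima: a1 → -3, a2 → -2, a3 → -8; maximin = -2.
Column maxima: b1 → 11, b2 → 0, b3 → 6; minimax = 0.
-2 ≠ 0, so there is no saddle point; optimal play is mixed.
a3 is strictly dominated by a1, so the row player never plays it.
b1 is strictly dominated by b2 (it gives the row player strictly more in every row), so the column player never plays it.
On the remaining 2×2 (a1, a2 vs b2, b3):
Let the row player play a1 with probability p. Expected payoff against b2: 0p + (-2)(1−p) = 2p − 2; against b3: (-3)p + 6(1−p) = −9p + 6.
Setting these equal: 2p − 2 = −9p + 6 ⇒ 11p = 8 ⇒ p = 8/11, and the value is (2)·(8/11) − 2 = -6/11.
For the column player: with q = P(b2), equating a1's and a2's payoffs gives 3q − 3 = −8q + 6 ⇒ q = 9/11.

3/11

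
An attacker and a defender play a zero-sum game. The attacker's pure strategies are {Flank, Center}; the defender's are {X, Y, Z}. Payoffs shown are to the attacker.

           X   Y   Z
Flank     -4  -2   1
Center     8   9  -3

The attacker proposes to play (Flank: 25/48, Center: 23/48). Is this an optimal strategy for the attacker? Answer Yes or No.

No

Against X this mix gives (25/48)·(-4) + (23/48)·8 = 7/4.
Against Y this mix gives (25/48)·(-2) + (23/48)·9 = 157/48.
Against Z this mix gives (25/48)·1 + (23/48)·(-3) = -11/12.
The defender will play Z, holding the attacker to -11/12. Shifting weight toward the row that does better against Z would raise this floor (the equalizing mix achieves -1/4 against both Z and X), so the proposed strategy is not optimal.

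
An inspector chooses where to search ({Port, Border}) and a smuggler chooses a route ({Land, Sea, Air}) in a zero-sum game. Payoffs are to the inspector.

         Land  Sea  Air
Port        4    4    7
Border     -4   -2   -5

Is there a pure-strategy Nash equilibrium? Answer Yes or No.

Yes

Row minima: Port → 4, Border → -5; maximin = 4.
Column maxima: Land → 4, Sea → 4, Air → 7; minimax = 4.
maximin = minimax = 4, so a saddle point exists.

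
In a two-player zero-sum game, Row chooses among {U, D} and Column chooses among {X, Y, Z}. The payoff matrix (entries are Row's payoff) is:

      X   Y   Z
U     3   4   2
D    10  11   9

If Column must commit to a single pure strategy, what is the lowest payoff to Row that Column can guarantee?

Column maxima: X → 10, Y → 11, Z → 9.
The smallest of these is 9.

9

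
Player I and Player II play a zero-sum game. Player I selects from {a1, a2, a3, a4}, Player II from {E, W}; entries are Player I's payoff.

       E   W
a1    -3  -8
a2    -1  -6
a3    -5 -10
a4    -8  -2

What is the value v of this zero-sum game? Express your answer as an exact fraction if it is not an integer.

-46/11

Row minima: a1 → -8, a2 → -6, a3 → -10, a4 → -8; maximin = -6.
Column maxima: E → -1, W → -2; minimax = -2.
-6 ≠ -2, so there is no saddle point; optimal play is mixed.
a1 is strictly dominated by a2, so Player I never plays it.
a3 is strictly dominated by a2, so Player I never plays it.
On the remaining 2×2 (a2, a4 vs E, W):
Let Player I play a2 with probability p. Expected payoff against E: (-1)p + (-8)(1−p) = 7p − 8; against W: (-6)p + (-2)(1−p) = −4p − 2.
Setting these equal: 7p − 8 = −4p − 2 ⇒ 11p = 6 ⇒ p = 6/11, and the value is (7)·(6/11) − 8 = -46/11.
For Player II: with q = P(E), equating a2's and a4's payoffs gives 5q − 6 = −6q − 2 ⇒ q = 4/11.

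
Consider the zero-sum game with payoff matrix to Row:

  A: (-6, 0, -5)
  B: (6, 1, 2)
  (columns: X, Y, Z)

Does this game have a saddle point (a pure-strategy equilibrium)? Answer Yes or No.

Yes

Row minima: A → -6, B → 1; maximin = 1.
Column maxima: X → 6, Y → 1, Z → 2; minimax = 1.
maximin = minimax = 1, so a saddle point exists.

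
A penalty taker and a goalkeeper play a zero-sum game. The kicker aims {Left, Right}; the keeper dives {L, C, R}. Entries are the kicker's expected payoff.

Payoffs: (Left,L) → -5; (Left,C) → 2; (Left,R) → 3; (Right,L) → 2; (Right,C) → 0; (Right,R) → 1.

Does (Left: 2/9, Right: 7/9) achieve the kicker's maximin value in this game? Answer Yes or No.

Against L this mix gives (2/9)·(-5) + (7/9)·2 = 4/9.
Against C this mix gives (2/9)·2 + (7/9)·0 = 4/9.
Against R this mix gives (2/9)·3 + (7/9)·1 = 13/9.
All of the keeper's active replies (L, C) yield 4/9, and no column does worse for the kicker. The mix makes the keeper indifferent and guarantees 4/9, so it is optimal.

Yes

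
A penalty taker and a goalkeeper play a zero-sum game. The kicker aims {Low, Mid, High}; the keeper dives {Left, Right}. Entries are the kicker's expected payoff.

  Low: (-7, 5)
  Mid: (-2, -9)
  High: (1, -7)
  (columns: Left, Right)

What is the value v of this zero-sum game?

-11/5

Row minima: Low → -7, Mid → -9, High → -7; maximin = -7.
Column maxima: Left → 1, Right → 5; minimax = 1.
-7 ≠ 1, so there is no saddle point; optimal play is mixed.
Mid is strictly dominated by High, so the kicker never plays it.
On the remaining 2×2 (Low, High vs Left, Right):
Let the kicker play Low with probability p. Expected payoff against Left: (-7)p + 1(1−p) = −8p + 1; against Right: 5p + (-7)(1−p) = 12p − 7.
Setting these equal: −8p + 1 = 12p − 7 ⇒ −20p = -8 ⇒ p = 2/5, and the value is (-8)·(2/5) + 1 = -11/5.
For the keeper: with q = P(Left), equating Low's and High's payoffs gives −12q + 5 = 8q − 7 ⇒ q = 3/5.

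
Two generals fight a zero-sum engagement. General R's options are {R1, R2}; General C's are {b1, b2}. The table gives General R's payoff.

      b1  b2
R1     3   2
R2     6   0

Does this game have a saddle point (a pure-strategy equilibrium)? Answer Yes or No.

Row minima: R1 → 2, R2 → 0; maximin = 2.
Column maxima: b1 → 6, b2 → 2; minimax = 2.
maximin = minimax = 2, so a saddle point exists.

Yes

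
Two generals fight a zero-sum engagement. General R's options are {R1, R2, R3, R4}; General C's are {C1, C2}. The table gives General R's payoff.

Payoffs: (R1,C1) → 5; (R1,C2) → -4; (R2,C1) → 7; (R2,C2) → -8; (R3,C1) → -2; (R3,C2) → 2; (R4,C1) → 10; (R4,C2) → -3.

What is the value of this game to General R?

Row minima: R1 → -4, R2 → -8, R3 → -2, R4 → -3; maximin = -2.
Column maxima: C1 → 10, C2 → 2; minimax = 2.
-2 ≠ 2, so there is no saddle point; optimal play is mixed.
R1 is strictly dominated by R4, so General R never plays it.
R2 is strictly dominated by R4, so General R never plays it.
On the remaining 2×2 (R3, R4 vs C1, C2):
Let General R play R3 with probability p. Expected payoff against C1: (-2)p + 10(1−p) = −12p + 10; against C2: 2p + (-3)(1−p) = 5p − 3.
Setting these equal: −12p + 10 = 5p − 3 ⇒ −17p = -13 ⇒ p = 13/17, and the value is (-12)·(13/17) + 10 = 14/17.
For General C: with q = P(C1), equating R3's and R4's payoffs gives −4q + 2 = 13q − 3 ⇒ q = 5/17.

14/17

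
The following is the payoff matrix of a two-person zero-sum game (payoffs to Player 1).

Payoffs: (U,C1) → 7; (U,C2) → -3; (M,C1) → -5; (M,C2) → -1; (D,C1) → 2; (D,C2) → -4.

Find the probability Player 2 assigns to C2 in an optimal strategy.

Row minima: U → -3, M → -5, D → -4; maximin = -3.
Column maxima: C1 → 7, C2 → -1; minimax = -1.
-3 ≠ -1, so there is no saddle point; optimal play is mixed.
D is strictly dominated by U, so Player 1 never plays it.
On the remaining 2×2 (U, M vs C1, C2):
Let Player 1 play U with probability p. Expected payoff against C1: 7p + (-5)(1−p) = 12p − 5; against C2: (-3)p + (-1)(1−p) = −2p − 1.
Setting these equal: 12p − 5 = −2p − 1 ⇒ 14p = 4 ⇒ p = 2/7, and the value is (12)·(2/7) − 5 = -11/7.
For Player 2: with q = P(C1), equating U's and M's payoffs gives 10q − 3 = −4q − 1 ⇒ q = 1/7.

6/7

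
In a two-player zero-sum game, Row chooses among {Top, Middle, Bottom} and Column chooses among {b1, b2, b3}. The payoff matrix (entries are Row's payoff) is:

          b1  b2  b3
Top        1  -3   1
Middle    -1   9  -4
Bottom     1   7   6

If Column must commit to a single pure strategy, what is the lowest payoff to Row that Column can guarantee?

1

Column maxima: b1 → 1, b2 → 9, b3 → 6.
The smallest of these is 1.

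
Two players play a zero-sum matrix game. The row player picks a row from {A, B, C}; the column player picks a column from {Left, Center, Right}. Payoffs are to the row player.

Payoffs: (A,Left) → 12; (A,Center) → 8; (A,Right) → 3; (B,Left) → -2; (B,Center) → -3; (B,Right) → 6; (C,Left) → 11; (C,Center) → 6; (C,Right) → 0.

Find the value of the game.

57/14

Row minima: A → 3, B → -3, C → 0; maximin = 3.
Column maxima: Left → 12, Center → 8, Right → 6; minimax = 6.
3 ≠ 6, so there is no saddle point; optimal play is mixed.
C is strictly dominated by A, so the row player never plays it.
Left is strictly dominated by Center (it gives the row player strictly more in every row), so the column player never plays it.
On the remaining 2×2 (A, B vs Center, Right):
Let the row player play A with probability p. Expected payoff against Center: 8p + (-3)(1−p) = 11p − 3; against Right: 3p + 6(1−p) = −3p + 6.
Setting these equal: 11p − 3 = −3p + 6 ⇒ 14p = 9 ⇒ p = 9/14, and the value is (11)·(9/14) − 3 = 57/14.
For the column player: with q = P(Center), equating A's and B's payoffs gives 5q + 3 = −9q + 6 ⇒ q = 3/14.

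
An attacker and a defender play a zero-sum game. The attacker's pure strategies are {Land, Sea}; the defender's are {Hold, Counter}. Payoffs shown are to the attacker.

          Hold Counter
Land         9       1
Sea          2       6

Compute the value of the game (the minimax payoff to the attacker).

Row minima: Land → 1, Sea → 2; maximin = 2.
Column maxima: Hold → 9, Counter → 6; minimax = 6.
2 ≠ 6, so there is no saddle point; optimal play is mixed.
Let the attacker play Land with probability p. Expected payoff against Hold: 9p + 2(1−p) = 7p + 2; against Counter: 1p + 6(1−p) = −5p + 6.
Setting these equal: 7p + 2 = −5p + 6 ⇒ 12p = 4 ⇒ p = 1/3, and the value is (7)·(1/3) + 2 = 13/3.
For the defender: with q = P(Hold), equating Land's and Sea's payoffs gives 8q + 1 = −4q + 6 ⇒ q = 5/12.

13/3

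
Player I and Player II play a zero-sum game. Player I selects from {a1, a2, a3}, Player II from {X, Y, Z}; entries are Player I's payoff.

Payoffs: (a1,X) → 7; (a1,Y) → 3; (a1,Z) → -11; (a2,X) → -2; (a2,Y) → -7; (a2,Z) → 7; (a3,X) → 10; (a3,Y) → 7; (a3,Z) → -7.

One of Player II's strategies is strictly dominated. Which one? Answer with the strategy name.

Y holds Player I's payoff strictly below X in every row: 3 < 7, -7 < -2, 7 < 10.
So X is strictly dominated for Player II.

X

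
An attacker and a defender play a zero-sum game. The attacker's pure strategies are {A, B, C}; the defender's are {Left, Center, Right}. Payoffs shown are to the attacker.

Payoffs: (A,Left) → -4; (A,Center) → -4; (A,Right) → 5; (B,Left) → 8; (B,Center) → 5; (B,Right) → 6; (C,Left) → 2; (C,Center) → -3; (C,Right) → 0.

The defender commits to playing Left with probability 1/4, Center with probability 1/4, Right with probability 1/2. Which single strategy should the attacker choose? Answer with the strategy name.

B

Expected payoff of A: (1/4)·(-4) + (1/4)·(-4) + (1/2)·5 = 1/2.
Expected payoff of B: (1/4)·8 + (1/4)·5 + (1/2)·6 = 25/4.
Expected payoff of C: (1/4)·2 + (1/4)·(-3) + (1/2)·0 = -1/4.
The largest is 25/4, so the attacker's best response is B.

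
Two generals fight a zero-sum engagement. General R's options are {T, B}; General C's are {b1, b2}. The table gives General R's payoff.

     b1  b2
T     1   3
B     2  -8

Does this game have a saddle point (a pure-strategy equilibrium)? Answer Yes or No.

No

Row minima: T → 1, B → -8; maximin = 1.
Column maxima: b1 → 2, b2 → 3; minimax = 2.
1 ≠ 2, so no pure-strategy equilibrium exists.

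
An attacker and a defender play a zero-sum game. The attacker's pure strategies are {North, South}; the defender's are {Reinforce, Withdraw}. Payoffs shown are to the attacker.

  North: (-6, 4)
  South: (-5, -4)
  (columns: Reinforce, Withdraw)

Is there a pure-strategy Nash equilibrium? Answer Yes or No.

Row minima: North → -6, South → -5; maximin = -5.
Column maxima: Reinforce → -5, Withdraw → 4; minimax = -5.
maximin = minimax = -5, so a saddle point exists.

Yes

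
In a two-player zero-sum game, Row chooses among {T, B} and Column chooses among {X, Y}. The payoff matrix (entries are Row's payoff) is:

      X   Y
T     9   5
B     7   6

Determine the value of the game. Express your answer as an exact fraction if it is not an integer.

Row minima: T → 5, B → 6; maximin = 6.
Column maxima: X → 9, Y → 6; minimax = 6.
Since maximin = minimax = 6, there is a saddle point and the value is 6.

6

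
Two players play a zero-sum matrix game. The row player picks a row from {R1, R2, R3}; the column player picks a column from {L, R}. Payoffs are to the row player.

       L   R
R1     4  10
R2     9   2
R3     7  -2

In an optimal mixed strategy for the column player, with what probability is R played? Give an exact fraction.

Row minima: R1 → 4, R2 → 2, R3 → -2; maximin = 4.
Column maxima: L → 9, R → 10; minimax = 9.
4 ≠ 9, so there is no saddle point; optimal play is mixed.
R3 is strictly dominated by R2, so the row player never plays it.
On the remaining 2×2 (R1, R2 vs L, R):
Let the row player play R1 with probability p. Expected payoff against L: 4p + 9(1−p) = −5p + 9; against R: 10p + 2(1−p) = 8p + 2.
Setting these equal: −5p + 9 = 8p + 2 ⇒ −13p = -7 ⇒ p = 7/13, and the value is (-5)·(7/13) + 9 = 82/13.
For the column player: with q = P(L), equating R1's and R2's payoffs gives −6q + 10 = 7q + 2 ⇒ q = 8/13.

5/13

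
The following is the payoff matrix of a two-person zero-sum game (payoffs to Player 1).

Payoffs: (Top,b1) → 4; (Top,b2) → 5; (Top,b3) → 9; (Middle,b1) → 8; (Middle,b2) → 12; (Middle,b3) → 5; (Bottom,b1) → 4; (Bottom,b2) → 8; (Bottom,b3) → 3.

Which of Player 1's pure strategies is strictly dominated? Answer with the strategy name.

Bottom

Middle gives a strictly higher payoff than Bottom against every column: 8 > 4, 12 > 8, 5 > 3.
So Bottom is strictly dominated and Player 1 never plays it.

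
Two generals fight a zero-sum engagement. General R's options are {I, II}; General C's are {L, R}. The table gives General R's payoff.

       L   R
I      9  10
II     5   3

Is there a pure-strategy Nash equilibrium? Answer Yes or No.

Row minima: I → 9, II → 3; maximin = 9.
Column maxima: L → 9, R → 10; minimax = 9.
maximin = minimax = 9, so a saddle point exists.

Yes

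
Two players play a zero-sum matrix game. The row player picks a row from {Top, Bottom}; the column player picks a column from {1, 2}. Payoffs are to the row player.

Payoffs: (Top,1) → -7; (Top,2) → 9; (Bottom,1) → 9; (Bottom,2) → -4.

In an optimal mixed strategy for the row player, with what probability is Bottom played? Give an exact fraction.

Row minima: Top → -7, Bottom → -4; maximin = -4.
Column maxima: 1 → 9, 2 → 9; minimax = 9.
-4 ≠ 9, so there is no saddle point; optimal play is mixed.
Let the row player play Top with probability p. Expected payoff against 1: (-7)p + 9(1−p) = −16p + 9; against 2: 9p + (-4)(1−p) = 13p − 4.
Setting these equal: −16p + 9 = 13p − 4 ⇒ −29p = -13 ⇒ p = 13/29, and the value is (-16)·(13/29) + 9 = 53/29.
For the column player: with q = P(1), equating Top's and Bottom's payoffs gives −16q + 9 = 13q − 4 ⇒ q = 13/29.

16/29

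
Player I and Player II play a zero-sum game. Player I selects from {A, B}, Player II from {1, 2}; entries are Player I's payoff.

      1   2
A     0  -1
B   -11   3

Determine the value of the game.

Row minima: A → -1, B → -11; maximin = -1.
Column maxima: 1 → 0, 2 → 3; minimax = 0.
-1 ≠ 0, so there is no saddle point; optimal play is mixed.
Let Player I play A with probability p. Expected payoff against 1: 0p + (-11)(1−p) = 11p − 11; against 2: (-1)p + 3(1−p) = −4p + 3.
Setting these equal: 11p − 11 = −4p + 3 ⇒ 15p = 14 ⇒ p = 14/15, and the value is (11)·(14/15) − 11 = -11/15.
For Player II: with q = P(1), equating A's and B's payoffs gives q − 1 = −14q + 3 ⇒ q = 4/15.

-11/15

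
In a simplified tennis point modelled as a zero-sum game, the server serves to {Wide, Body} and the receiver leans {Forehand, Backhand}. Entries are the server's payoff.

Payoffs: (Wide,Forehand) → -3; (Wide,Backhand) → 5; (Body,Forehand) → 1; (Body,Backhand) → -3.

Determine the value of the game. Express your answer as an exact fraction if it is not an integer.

Row minima: Wide → -3, Body → -3; maximin = -3.
Column maxima: Forehand → 1, Backhand → 5; minimax = 1.
-3 ≠ 1, so there is no saddle point; optimal play is mixed.
Let the server play Wide with probability p. Expected payoff against Forehand: (-3)p + 1(1−p) = −4p + 1; against Backhand: 5p + (-3)(1−p) = 8p − 3.
Setting these equal: −4p + 1 = 8p − 3 ⇒ −12p = -4 ⇒ p = 1/3, and the value is (-4)·(1/3) + 1 = -1/3.
For the receiver: with q = P(Forehand), equating Wide's and Body's payoffs gives −8q + 5 = 4q − 3 ⇒ q = 2/3.

-1/3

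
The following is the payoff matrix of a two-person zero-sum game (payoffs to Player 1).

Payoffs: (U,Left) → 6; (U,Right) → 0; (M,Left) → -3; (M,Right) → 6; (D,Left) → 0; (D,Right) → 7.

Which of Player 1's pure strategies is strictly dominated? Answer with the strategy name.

M

D gives a strictly higher payoff than M against every column: 0 > -3, 7 > 6.
So M is strictly dominated and Player 1 never plays it.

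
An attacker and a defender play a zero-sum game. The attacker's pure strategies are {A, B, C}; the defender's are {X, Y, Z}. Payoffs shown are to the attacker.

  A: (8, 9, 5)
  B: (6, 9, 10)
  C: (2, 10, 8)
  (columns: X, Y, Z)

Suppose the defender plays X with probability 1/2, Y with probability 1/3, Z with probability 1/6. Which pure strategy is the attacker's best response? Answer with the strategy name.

A

Expected payoff of A: (1/2)·8 + (1/3)·9 + (1/6)·5 = 47/6.
Expected payoff of B: (1/2)·6 + (1/3)·9 + (1/6)·10 = 23/3.
Expected payoff of C: (1/2)·2 + (1/3)·10 + (1/6)·8 = 17/3.
The largest is 47/6, so the attacker's best response is A.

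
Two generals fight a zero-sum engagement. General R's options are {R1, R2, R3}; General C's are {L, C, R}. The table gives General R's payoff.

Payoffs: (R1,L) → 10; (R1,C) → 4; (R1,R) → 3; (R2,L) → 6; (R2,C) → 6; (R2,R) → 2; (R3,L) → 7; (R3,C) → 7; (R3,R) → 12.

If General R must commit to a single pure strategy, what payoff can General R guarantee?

Row minima: R1 → 3, R2 → 2, R3 → 7.
The best of these is 7.

7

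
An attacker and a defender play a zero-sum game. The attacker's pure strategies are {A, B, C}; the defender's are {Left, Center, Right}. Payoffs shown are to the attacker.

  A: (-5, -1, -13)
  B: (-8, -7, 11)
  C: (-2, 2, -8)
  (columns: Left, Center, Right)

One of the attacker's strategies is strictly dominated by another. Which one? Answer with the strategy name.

C gives a strictly higher payoff than A against every column: -2 > -5, 2 > -1, -8 > -13.
So A is strictly dominated and the attacker never plays it.

A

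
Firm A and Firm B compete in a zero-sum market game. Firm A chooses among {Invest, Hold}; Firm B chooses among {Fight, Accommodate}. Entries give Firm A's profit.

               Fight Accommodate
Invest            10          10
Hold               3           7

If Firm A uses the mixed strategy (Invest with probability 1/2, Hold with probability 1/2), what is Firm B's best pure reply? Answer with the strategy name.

Fight

If Firm B plays Fight, Firm A's expected payoff is (1/2)·10 + (1/2)·3 = 13/2.
If Firm B plays Accommodate, Firm A's expected payoff is (1/2)·10 + (1/2)·7 = 17/2.
Firm B minimizes Firm A's payoff; the smallest is 13/2, so the best response is Fight.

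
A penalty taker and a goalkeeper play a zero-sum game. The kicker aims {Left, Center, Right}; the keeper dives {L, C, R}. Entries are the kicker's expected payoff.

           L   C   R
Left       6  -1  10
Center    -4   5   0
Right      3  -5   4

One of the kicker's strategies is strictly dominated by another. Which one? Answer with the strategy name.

Left gives a strictly higher payoff than Right against every column: 6 > 3, -1 > -5, 10 > 4.
So Right is strictly dominated and the kicker never plays it.

Right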